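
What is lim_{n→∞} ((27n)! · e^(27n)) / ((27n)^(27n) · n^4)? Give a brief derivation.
lim = 0

Stirling: (27n)! ~ sqrt(2π·27n) · (27n/e)^(27n). Hence
  (27n)! · e^(27n) / (27n)^(27n) ~ sqrt(2π·27n).
Dividing by n^4: sqrt(2π·27n) / n^4 = sqrt(2π·27) · n^((1−8)/2), so the expression behaves like sqrt(2π·27) · n^((1−8)/2) → 0.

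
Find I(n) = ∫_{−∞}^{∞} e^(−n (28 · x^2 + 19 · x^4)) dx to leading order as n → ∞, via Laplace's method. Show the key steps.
I(n) ~ sqrt(π/(28n))

φ(x) = 28 · x^2 + 19 · x^4 has its unique global minimum at x* = 0 (since φ'(x) = 56x + 76x^3 = 0 only at x = 0 for real x with both coefficients positive, and φ → ∞ as |x| → ∞). At x* = 0, φ(0) = 0 and φ''(0) = 56. Laplace's method then gives
  I(n) ~ sqrt(2π / (n · φ''(0))) · e^(−n φ(0)) = sqrt(2π / (56n)) = sqrt(π/(28n)).
The 19 · x^4 term contributes only at subleading order (an O(1/n) relative correction).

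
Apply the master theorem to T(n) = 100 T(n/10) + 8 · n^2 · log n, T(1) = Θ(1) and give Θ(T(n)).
T(n) = Θ(n^2 · (log n)^2)

Here log_10 100 = 2 and f(n) = 8 · n^2 · log n = Θ(n^(log_10 100) · (log n)^1). This is the extended Case 2 of the master theorem (f matches the critical exponent up to log factors), giving T(n) = Θ(n^(log_10 100) · (log n)^(1+1)) = Θ(n^2 · (log n)^2).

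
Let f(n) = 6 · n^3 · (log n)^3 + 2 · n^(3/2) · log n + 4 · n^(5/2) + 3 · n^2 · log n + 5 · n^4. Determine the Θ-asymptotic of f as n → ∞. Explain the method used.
f(n) ∈ Θ(n^4)

Compare the terms by growth order. For large n, n^a · (log n)^b dominates n^a' · (log n)^b' iff a > a', or (a = a' and b > b'). Ranking the 5 terms shows the dominant one is 5 · n^4. Hence f(n) ∈ Θ(n^4).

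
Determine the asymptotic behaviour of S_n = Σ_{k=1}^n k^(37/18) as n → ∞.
S_n ~ (18/55) · n^(55/18)

Integral comparison: Σ_{k=1}^n k^(37/18) = ∫_0^n x^(37/18) dx + O(n^(37/18)). The integral is n^(1 + 37/18) / (1 + 37/18) = n^((37+18)/18) / ((37+18)/18) = (18/55) · n^(55/18).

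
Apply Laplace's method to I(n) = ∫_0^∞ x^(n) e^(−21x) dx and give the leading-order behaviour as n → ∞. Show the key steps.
I(n) ~ (sqrt(2π·n) / 21) · (n/(21e))^(n)

Write the integrand as exp(n ln x − 21x) and set f(x) = n ln x − 21x. Then f'(x) = n/x − 21 = 0 at x* = n/21, and f''(x*) = −n/x*^2 = −21^2/(n). Laplace's method (interior maximum) gives
  I(n) ~ e^(f(x*)) · sqrt(2π / |f''(x*)|)
        = exp(n ln(n/21) − n) · sqrt(2π · n / 21^2)
        = (n/21)^(n) e^(−n) · sqrt(2π·n) / 21
        = (sqrt(2π·n) / 21) · (n/(21e))^(n).
This matches Γ(n+1)/21^(n+1) with Stirling applied to Γ.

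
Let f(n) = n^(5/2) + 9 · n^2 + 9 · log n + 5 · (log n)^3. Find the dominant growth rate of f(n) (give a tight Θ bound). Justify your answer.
f(n) ∈ Θ(n^(5/2))

Compare the terms by growth order. For large n, n^a · (log n)^b dominates n^a' · (log n)^b' iff a > a', or (a = a' and b > b'). Ranking the 4 terms shows the dominant one is n^(5/2). Hence f(n) ∈ Θ(n^(5/2)).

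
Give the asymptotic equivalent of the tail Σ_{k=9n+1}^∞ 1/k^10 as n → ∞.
Σ_{k>9n} 1/k^10 ~ 1/(9 · (9n)^9)

Compare to the integral: ∫_{9n}^∞ x^(−10) dx = [−x^(−9)/9]_{9n}^∞ = 1/((10−1)·(9n)^9). Euler-Maclaurin then gives
  Σ_{k>9n} 1/k^10 = ∫_{9n}^∞ dx/x^10 − 1/(2·(9n)^10) + O(1/(9n)^11).
(Equivalently this is ζ(10) − Σ_{k≤9n} 1/k^10.)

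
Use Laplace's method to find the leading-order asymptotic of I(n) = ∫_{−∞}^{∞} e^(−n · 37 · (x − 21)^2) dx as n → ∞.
I(n) = sqrt(π/(37n))

Here φ(x) = 37 · (x − 21)^2 has its unique minimum at x* = 21 with φ(x*) = 0 and φ''(x*) = 74. Laplace's method gives
  I(n) ~ e^(−n φ(x*)) · sqrt(2π / (n · φ''(x*))) = sqrt(2π / (74n)) = sqrt(π/(37n)).
This is exact: substituting u = (x − 21)·sqrt(37n) gives I(n) = (1/sqrt(37n)) ∫_{−∞}^{∞} e^(−u^2) du = sqrt(π/(37n)).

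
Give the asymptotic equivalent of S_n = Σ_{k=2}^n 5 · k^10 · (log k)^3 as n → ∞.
S_n ~ 5 · n^11 · (log n)^3 / 11

By integral comparison, S_n = ∫_1^n 5 · x^10 · (log x)^3 dx + O(n^10 · (log n)^3). For the integral, the leading term of ∫_1^n x^10 (log x)^3 dx is n^11/11 · (log n)^3 (by repeated integration by parts; each step lowers the log-exponent and produces a relatively O(1/log n) correction). Hence S_n ~ 5 · n^11 · (log n)^3 / 11.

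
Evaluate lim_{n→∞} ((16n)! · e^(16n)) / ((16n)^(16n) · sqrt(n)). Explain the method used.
lim = sqrt(2π·16)

Stirling: (16n)! ~ sqrt(2π·16n) · (16n/e)^(16n). Hence
  (16n)! · e^(16n) / (16n)^(16n) ~ sqrt(2π·16n).
Dividing by sqrt(n): sqrt(2π·16n) / sqrt(n) = sqrt(2π·16) · n^((1−1)/2), so the limit is sqrt(2π·16).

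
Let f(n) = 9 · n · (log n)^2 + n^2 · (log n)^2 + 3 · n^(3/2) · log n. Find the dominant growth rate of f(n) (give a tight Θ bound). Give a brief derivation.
f(n) ∈ Θ(n^2 · (log n)^2)

Compare the terms by growth order. For large n, n^a · (log n)^b dominates n^a' · (log n)^b' iff a > a', or (a = a' and b > b'). Ranking the 3 terms shows the dominant one is n^2 · (log n)^2. Hence f(n) ∈ Θ(n^2 · (log n)^2).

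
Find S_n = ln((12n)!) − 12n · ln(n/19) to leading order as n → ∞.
S_n ~ 12n · (ln 228 − 1) + O(ln n)

Stirling: ln((12n)!) = 12n ln(12n) − 12n + O(ln n).
  S_n = 12n ln(12n) − 12n − 12n ln(n/19) + O(ln n)
      = 12n ln(12n) − 12n ln n + 12n ln 19 − 12n + O(ln n)
      = 12n ln 12 + 12n ln 19 − 12n + O(ln n)
      = 12n (ln 228 − 1) + O(ln n).
Numerically ln(228) − 1 ≈ 4.4293.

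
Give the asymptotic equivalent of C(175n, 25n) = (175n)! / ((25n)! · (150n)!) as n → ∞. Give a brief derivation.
C(175n, 25n) ~ (823543/46656)^(25n) · sqrt(7/(12π·25n))

Write N = 25n. Apply Stirling to each factorial:
  (7N)! ~ sqrt(2π·7N) · (7N/e)^(7N),
  N! ~ sqrt(2π N) · (N/e)^N,
  (6N)! ~ sqrt(2π·6N) · (6N/e)^(6N).
The exponential factors combine to (7N)^(7N) / (N^N · (6N)^(6N)) = 7^(7N)/6^(6N) = (7^7/6^6)^N = (823543/46656)^N.
The square-root prefactors combine to sqrt(2π·7N) / (sqrt(2π N)·sqrt(2π·6N)) = sqrt(7 / (2π·6·N)) = sqrt(7/(12π·25n)).
Substituting N = 25n: C(175n, 25n) ~ (823543/46656)^(25n) · sqrt(7/(12π·25n)).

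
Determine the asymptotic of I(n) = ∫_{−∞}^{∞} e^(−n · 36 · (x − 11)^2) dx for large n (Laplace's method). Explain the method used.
I(n) = sqrt(π/(36n))

Here φ(x) = 36 · (x − 11)^2 has its unique minimum at x* = 11 with φ(x*) = 0 and φ''(x*) = 72. Laplace's method gives
  I(n) ~ e^(−n φ(x*)) · sqrt(2π / (n · φ''(x*))) = sqrt(2π / (72n)) = sqrt(π/(36n)).
This is exact: substituting u = (x − 11)·sqrt(36n) gives I(n) = (1/sqrt(36n)) ∫_{−∞}^{∞} e^(−u^2) du = sqrt(π/(36n)).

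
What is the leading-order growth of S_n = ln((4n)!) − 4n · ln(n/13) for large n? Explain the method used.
S_n ~ 4n · (ln 52 − 1) + O(ln n)

Stirling: ln((4n)!) = 4n ln(4n) − 4n + O(ln n).
  S_n = 4n ln(4n) − 4n − 4n ln(n/13) + O(ln n)
      = 4n ln(4n) − 4n ln n + 4n ln 13 − 4n + O(ln n)
      = 4n ln 4 + 4n ln 13 − 4n + O(ln n)
      = 4n (ln 52 − 1) + O(ln n).
Numerically ln(52) − 1 ≈ 2.9512.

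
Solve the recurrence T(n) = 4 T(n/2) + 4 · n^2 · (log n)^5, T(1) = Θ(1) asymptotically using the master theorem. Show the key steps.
T(n) = Θ(n^2 · (log n)^6)

Here log_2 4 = 2 and f(n) = 4 · n^2 · (log n)^5 = Θ(n^(log_2 4) · (log n)^5). This is the extended Case 2 of the master theorem (f matches the critical exponent up to log factors), giving T(n) = Θ(n^(log_2 4) · (log n)^(5+1)) = Θ(n^2 · (log n)^6).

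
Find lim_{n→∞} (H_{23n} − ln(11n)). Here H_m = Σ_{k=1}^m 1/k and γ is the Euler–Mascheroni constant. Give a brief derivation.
lim = ln(23/11) + γ

By Euler-Maclaurin, H_m = ln m + γ + O(1/m). So
  H_{23n} − ln(11n) = ln(23n) + γ − ln(11n) + O(1/n)
                       = ln(23/11) + γ + O(1/n).
Hence the limit is ln(23/11) + γ.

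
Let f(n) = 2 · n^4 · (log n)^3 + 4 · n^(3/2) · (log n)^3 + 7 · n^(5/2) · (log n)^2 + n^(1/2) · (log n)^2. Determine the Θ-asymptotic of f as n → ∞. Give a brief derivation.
f(n) ∈ Θ(n^4 · (log n)^3)

Compare the terms by growth order. For large n, n^a · (log n)^b dominates n^a' · (log n)^b' iff a > a', or (a = a' and b > b'). Ranking the 4 terms shows the dominant one is 2 · n^4 · (log n)^3. Hence f(n) ∈ Θ(n^4 · (log n)^3).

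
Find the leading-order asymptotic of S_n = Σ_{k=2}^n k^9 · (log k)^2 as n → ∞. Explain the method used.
S_n ~ n^10 · (log n)^2 / 10

By integral comparison, S_n = ∫_1^n x^9 · (log x)^2 dx + O(n^9 · (log n)^2). For the integral, the leading term of ∫_1^n x^9 (log x)^2 dx is n^10/10 · (log n)^2 (by repeated integration by parts; each step lowers the log-exponent and produces a relatively O(1/log n) correction). Hence S_n ~ n^10 · (log n)^2 / 10.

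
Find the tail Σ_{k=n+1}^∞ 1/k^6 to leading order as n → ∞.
Σ_{k>n} 1/k^6 ~ 1/(5 · n^5)

Compare to the integral: ∫_{n}^∞ x^(−6) dx = [−x^(−5)/5]_{n}^∞ = 1/((6−1)·n^5). Euler-Maclaurin then gives
  Σ_{k>n} 1/k^6 = ∫_{n}^∞ dx/x^6 − 1/(2·n^6) + O(1/n^7).
(Equivalently this is ζ(6) − Σ_{k≤n} 1/k^6.)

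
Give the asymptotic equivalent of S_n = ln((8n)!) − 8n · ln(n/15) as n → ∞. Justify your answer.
S_n ~ 8n · (ln 120 − 1) + O(ln n)

Stirling: ln((8n)!) = 8n ln(8n) − 8n + O(ln n).
  S_n = 8n ln(8n) − 8n − 8n ln(n/15) + O(ln n)
      = 8n ln(8n) − 8n ln n + 8n ln 15 − 8n + O(ln n)
      = 8n ln 8 + 8n ln 15 − 8n + O(ln n)
      = 8n (ln 120 − 1) + O(ln n).
Numerically ln(120) − 1 ≈ 3.7875.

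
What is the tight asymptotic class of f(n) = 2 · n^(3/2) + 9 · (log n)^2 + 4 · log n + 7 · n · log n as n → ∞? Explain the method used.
f(n) ∈ Θ(n^(3/2))

Compare the terms by growth order. For large n, n^a · (log n)^b dominates n^a' · (log n)^b' iff a > a', or (a = a' and b > b'). Ranking the 4 terms shows the dominant one is 2 · n^(3/2). Hence f(n) ∈ Θ(n^(3/2)).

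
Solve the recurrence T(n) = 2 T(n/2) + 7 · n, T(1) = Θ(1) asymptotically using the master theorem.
T(n) = Θ(n log n)

log_2 2 = 1, and f(n) = 7 · n = Θ(n^(log_2 2)). This is Case 2 of the master theorem: T(n) = Θ(f(n) · log n) = Θ(n log n).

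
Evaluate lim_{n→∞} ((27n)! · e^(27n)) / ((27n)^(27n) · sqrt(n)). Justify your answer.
lim = sqrt(2π·27)

Stirling: (27n)! ~ sqrt(2π·27n) · (27n/e)^(27n). Hence
  (27n)! · e^(27n) / (27n)^(27n) ~ sqrt(2π·27n).
Dividing by sqrt(n): sqrt(2π·27n) / sqrt(n) = sqrt(2π·27) · n^((1−1)/2), so the limit is sqrt(2π·27).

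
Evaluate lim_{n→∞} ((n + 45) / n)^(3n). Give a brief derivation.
lim = e^135

Rewrite as (1 + 45/n)^(3n). By the standard limit (1 + x/n)^n → e^x, we have (1 + 45/n)^n → e^45, and raising to the 3rd power gives e^135.
More precisely, ln[(1 + 45/n)^(3n)] = 3n · ln(1 + 45/n) = 3n · (45/n + O(1/n^2)) = 135 + O(1/n) → 135.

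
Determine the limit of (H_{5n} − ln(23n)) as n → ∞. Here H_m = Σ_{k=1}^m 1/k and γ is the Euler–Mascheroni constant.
lim = ln(5/23) + γ

By Euler-Maclaurin, H_m = ln m + γ + O(1/m). So
  H_{5n} − ln(23n) = ln(5n) + γ − ln(23n) + O(1/n)
                       = ln(5/23) + γ + O(1/n).
Hence the limit is ln(5/23) + γ.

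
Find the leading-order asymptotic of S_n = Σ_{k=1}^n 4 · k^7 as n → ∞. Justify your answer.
S_n ~ n^8 / 2

By integral comparison (Euler-Maclaurin), Σ_{k=1}^n 4 · k^7 = 4 · ∫_0^n x^7 dx + O(n^7) = 4 · n^8/8 = n^8 / 2 + O(n^7). (Equivalently, Faulhaber's formula gives the same leading term.)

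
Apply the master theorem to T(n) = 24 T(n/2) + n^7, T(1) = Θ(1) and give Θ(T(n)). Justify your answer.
T(n) = Θ(n^7)

log_2 24 ≈ 4.585. f(n) = n^7 dominates n^(log_2 24) since 7 > 4.585, and the regularity condition a·f(n/b) = 24·(n/2)^7 = (24/128)·n^7 ≤ c·f(n) holds with c = 24/128 ≈ 0.188 < 1. So this is Case 3: T(n) = Θ(f(n)) = Θ(n^7).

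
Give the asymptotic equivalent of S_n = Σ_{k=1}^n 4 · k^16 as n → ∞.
S_n ~ 4 · n^17 / 17

By integral comparison (Euler-Maclaurin), Σ_{k=1}^n 4 · k^16 = 4 · ∫_0^n x^16 dx + O(n^16) = 4 · n^17/17 + O(n^16). (Equivalently, Faulhaber's formula gives the same leading term.)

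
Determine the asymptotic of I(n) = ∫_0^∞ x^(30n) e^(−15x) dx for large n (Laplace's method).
I(n) ~ (sqrt(2π·30n) / 15) · (30n/(15e))^(30n)

Write the integrand as exp(30n ln x − 15x) and set f(x) = 30n ln x − 15x. Then f'(x) = 30n/x − 15 = 0 at x* = 30n/15, and f''(x*) = −30n/x*^2 = −15^2/(30n). Laplace's method (interior maximum) gives
  I(n) ~ e^(f(x*)) · sqrt(2π / |f''(x*)|)
        = exp(30n ln(30n/15) − 30n) · sqrt(2π · 30n / 15^2)
        = (30n/15)^(30n) e^(−30n) · sqrt(2π·30n) / 15
        = (sqrt(2π·30n) / 15) · (30n/(15e))^(30n).
This matches Γ(30n+1)/15^(30n+1) with Stirling applied to Γ.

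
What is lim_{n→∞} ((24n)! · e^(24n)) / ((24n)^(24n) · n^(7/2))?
lim = 0

Stirling: (24n)! ~ sqrt(2π·24n) · (24n/e)^(24n). Hence
  (24n)! · e^(24n) / (24n)^(24n) ~ sqrt(2π·24n).
Dividing by n^(7/2): sqrt(2π·24n) / n^(7/2) = sqrt(2π·24) · n^((1−7)/2), so the expression behaves like sqrt(2π·24) · n^((1−7)/2) → 0.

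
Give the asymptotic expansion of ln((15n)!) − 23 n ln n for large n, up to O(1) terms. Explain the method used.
ln((15n)!) − 23 n ln n = −8 n ln n + 15(ln 15 − 1) n + (1/2) ln(2π·15n) + O(1/n)

Stirling: ln((15n)!) = 15n ln(15n) − 15n + (1/2) ln(2π·15n) + O(1/n).
Expand 15n ln(15n) = 15n (ln n + ln 15) = 15n ln n + 15n ln 15.
Subtract 23n ln n: leading term is (15 − 23) n ln n = −8 n ln n. The next term is 15n ln 15 − 15n = 15(ln 15 − 1) n. Then the (1/2) ln(2π·15n) correction.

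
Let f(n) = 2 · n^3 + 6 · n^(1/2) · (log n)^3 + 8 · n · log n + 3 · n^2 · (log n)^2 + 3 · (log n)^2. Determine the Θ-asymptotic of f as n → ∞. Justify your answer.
f(n) ∈ Θ(n^3)

Compare the terms by growth order. For large n, n^a · (log n)^b dominates n^a' · (log n)^b' iff a > a', or (a = a' and b > b'). Ranking the 5 terms shows the dominant one is 2 · n^3. Hence f(n) ∈ Θ(n^3).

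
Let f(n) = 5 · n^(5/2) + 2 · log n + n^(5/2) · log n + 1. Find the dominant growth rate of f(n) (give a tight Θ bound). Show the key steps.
f(n) ∈ Θ(n^(5/2) · log n)

Compare the terms by growth order. For large n, n^a · (log n)^b dominates n^a' · (log n)^b' iff a > a', or (a = a' and b > b'). Ranking the 4 terms shows the dominant one is n^(5/2) · log n. Hence f(n) ∈ Θ(n^(5/2) · log n).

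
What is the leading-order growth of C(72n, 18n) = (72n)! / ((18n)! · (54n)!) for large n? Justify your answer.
C(72n, 18n) ~ (256/27)^(18n) · sqrt(2/(3π·18n))

Write N = 18n. Apply Stirling to each factorial:
  (4N)! ~ sqrt(2π·4N) · (4N/e)^(4N),
  N! ~ sqrt(2π N) · (N/e)^N,
  (3N)! ~ sqrt(2π·3N) · (3N/e)^(3N).
The exponential factors combine to (4N)^(4N) / (N^N · (3N)^(3N)) = 4^(4N)/3^(3N) = (4^4/3^3)^N = (256/27)^N.
The square-root prefactors combine to sqrt(2π·4N) / (sqrt(2π N)·sqrt(2π·3N)) = sqrt(4 / (2π·3·N)) = sqrt(2/(3π·18n)).
Substituting N = 18n: C(72n, 18n) ~ (256/27)^(18n) · sqrt(2/(3π·18n)).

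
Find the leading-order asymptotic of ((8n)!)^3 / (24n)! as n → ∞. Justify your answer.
((8n)!)^3/(24n)! ~ ((2π·8n)^(2/2) / sqrt(3)) · 3^(−3·8n)  →  0

Write N = 8n. Stirling: N! ~ sqrt(2π N)(N/e)^N and (3N)! ~ sqrt(2π·3N)·(3N/e)^(3N).
  (N!)^3/(3N)! ~ (2π N)^(3/2) (N/e)^(3N) / [sqrt(2π·3N) (3N/e)^(3N)]
     = (2π N)^(3/2) / sqrt(2π·3N) · (N/(3N))^(3N)
     = (2π N)^((3−1)/2) / sqrt(3) · 3^(−3N).
Since 3^3 > 1, the factor 3^(−3N) decays exponentially, so the ratio → 0. Substituting N = 8n gives the stated form.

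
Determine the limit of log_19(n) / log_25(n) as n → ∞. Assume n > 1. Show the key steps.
lim = ln(25) / ln(19) = log_19(25)

Change of base: log_19(n) = ln n / ln 19 and log_25(n) = ln n / ln 25. The ratio is (ln n / ln 19) · (ln 25 / ln n) = ln 25 / ln 19, a constant independent of n. So the limit is ln 25 / ln 19 = log_19(25).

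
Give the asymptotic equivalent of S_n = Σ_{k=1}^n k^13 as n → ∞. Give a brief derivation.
S_n ~ n^14 / 14

By integral comparison (Euler-Maclaurin), Σ_{k=1}^n k^13 = ∫_0^n x^13 dx + O(n^13) = n^14/14 + O(n^13). (Equivalently, Faulhaber's formula gives the same leading term.)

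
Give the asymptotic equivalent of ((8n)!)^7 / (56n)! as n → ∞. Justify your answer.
((8n)!)^7/(56n)! ~ ((2π·8n)^(6/2) / sqrt(7)) · 7^(−7·8n)  →  0

Write N = 8n. Stirling: N! ~ sqrt(2π N)(N/e)^N and (7N)! ~ sqrt(2π·7N)·(7N/e)^(7N).
  (N!)^7/(7N)! ~ (2π N)^(7/2) (N/e)^(7N) / [sqrt(2π·7N) (7N/e)^(7N)]
     = (2π N)^(7/2) / sqrt(2π·7N) · (N/(7N))^(7N)
     = (2π N)^((7−1)/2) / sqrt(7) · 7^(−7N).
Since 7^7 > 1, the factor 7^(−7N) decays exponentially, so the ratio → 0. Substituting N = 8n gives the stated form.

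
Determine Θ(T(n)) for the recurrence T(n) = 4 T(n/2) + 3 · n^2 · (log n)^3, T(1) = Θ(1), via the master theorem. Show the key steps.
T(n) = Θ(n^2 · (log n)^4)

Here log_2 4 = 2 and f(n) = 3 · n^2 · (log n)^3 = Θ(n^(log_2 4) · (log n)^3). This is the extended Case 2 of the master theorem (f matches the critical exponent up to log factors), giving T(n) = Θ(n^(log_2 4) · (log n)^(3+1)) = Θ(n^2 · (log n)^4).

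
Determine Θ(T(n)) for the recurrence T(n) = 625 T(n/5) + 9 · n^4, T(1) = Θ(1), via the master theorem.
T(n) = Θ(n^4 log n)

log_5 625 = 4, and f(n) = 9 · n^4 = Θ(n^(log_5 625)). This is Case 2 of the master theorem: T(n) = Θ(f(n) · log n) = Θ(n^4 log n).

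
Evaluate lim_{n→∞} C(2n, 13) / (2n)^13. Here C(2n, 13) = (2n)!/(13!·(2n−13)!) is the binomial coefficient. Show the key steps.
lim = 1/13! = 1/6227020800

With N = 2n → ∞: C(N, 13) / N^13 = [N(N−1)…(N−12)] / (13! · N^13) = (1/13!) · 1 · (1 − 1/(2n)) · … · (1 − 12/(2n)). Each factor → 1 as N → ∞, so the limit is 1/13! = 1/6227020800.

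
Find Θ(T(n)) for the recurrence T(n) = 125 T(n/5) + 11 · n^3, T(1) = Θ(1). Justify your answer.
T(n) = Θ(n^3 log n)

log_5 125 = 3, and f(n) = 11 · n^3 = Θ(n^(log_5 125)). This is Case 2 of the master theorem: T(n) = Θ(f(n) · log n) = Θ(n^3 log n).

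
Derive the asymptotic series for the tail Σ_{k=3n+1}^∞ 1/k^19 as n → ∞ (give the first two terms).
Σ_{k>3n} 1/k^19 = 1/(18 · (3n)^18) − 1/(2 · (3n)^19) + O(1/(3n)^20)

Compare to the integral: ∫_{3n}^∞ x^(−19) dx = [−x^(−18)/18]_{3n}^∞ = 1/((19−1)·(3n)^18). The Euler-Maclaurin correction adds −f(3n)/2 = −1/(2·(3n)^19). Euler-Maclaurin then gives
  Σ_{k>3n} 1/k^19 = ∫_{3n}^∞ dx/x^19 − 1/(2·(3n)^19) + O(1/(3n)^20).
(Equivalently this is ζ(19) − Σ_{k≤3n} 1/k^19.)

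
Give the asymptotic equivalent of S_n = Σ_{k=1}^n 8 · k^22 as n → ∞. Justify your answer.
S_n ~ 8 · n^23 / 23

By integral comparison (Euler-Maclaurin), Σ_{k=1}^n 8 · k^22 = 8 · ∫_0^n x^22 dx + O(n^22) = 8 · n^23/23 + O(n^22). (Equivalently, Faulhaber's formula gives the same leading term.)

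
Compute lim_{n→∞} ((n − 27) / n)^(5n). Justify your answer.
lim = e^(−135)

Rewrite as (1 − 27/n)^(5n). By the standard limit (1 + x/n)^n → e^x, we have (1 − 27/n)^n → e^(−27), and raising to the 5th power gives e^(−135).
More precisely, ln[(1 − 27/n)^(5n)] = 5n · ln(1 − 27/n) = 5n · (-27/n + O(1/n^2)) = -135 + O(1/n) → -135.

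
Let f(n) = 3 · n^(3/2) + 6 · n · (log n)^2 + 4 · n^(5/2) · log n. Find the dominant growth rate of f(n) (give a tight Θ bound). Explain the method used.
f(n) ∈ Θ(n^(5/2) · log n)

Compare the terms by growth order. For large n, n^a · (log n)^b dominates n^a' · (log n)^b' iff a > a', or (a = a' and b > b'). Ranking the 3 terms shows the dominant one is 4 · n^(5/2) · log n. Hence f(n) ∈ Θ(n^(5/2) · log n).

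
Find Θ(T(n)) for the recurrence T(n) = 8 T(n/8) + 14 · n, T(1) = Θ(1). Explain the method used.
T(n) = Θ(n log n)

log_8 8 = 1, and f(n) = 14 · n = Θ(n^(log_8 8)). This is Case 2 of the master theorem: T(n) = Θ(f(n) · log n) = Θ(n log n).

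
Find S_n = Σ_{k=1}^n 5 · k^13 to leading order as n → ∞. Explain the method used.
S_n ~ 5 · n^14 / 14

By integral comparison (Euler-Maclaurin), Σ_{k=1}^n 5 · k^13 = 5 · ∫_0^n x^13 dx + O(n^13) = 5 · n^14/14 + O(n^13). (Equivalently, Faulhaber's formula gives the same leading term.)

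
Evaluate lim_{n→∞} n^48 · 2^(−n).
lim = 0

Exponentials with base > 1 dominate every fixed polynomial: for any fixed c, n^c / 2^n → 0 as n → ∞ (e.g. by the ratio test, or by writing 2^n = e^(n ln 2) and noting e^(n ln 2) / n^c → ∞). Hence n^48 · 2^(−n) = n^48 / 2^n → 0.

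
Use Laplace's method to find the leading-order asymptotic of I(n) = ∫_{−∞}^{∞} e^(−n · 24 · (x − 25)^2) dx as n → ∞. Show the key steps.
I(n) = sqrt(π/(24n))

Here φ(x) = 24 · (x − 25)^2 has its unique minimum at x* = 25 with φ(x*) = 0 and φ''(x*) = 48. Laplace's method gives
  I(n) ~ e^(−n φ(x*)) · sqrt(2π / (n · φ''(x*))) = sqrt(2π / (48n)) = sqrt(π/(24n)).
This is exact: substituting u = (x − 25)·sqrt(24n) gives I(n) = (1/sqrt(24n)) ∫_{−∞}^{∞} e^(−u^2) du = sqrt(π/(24n)).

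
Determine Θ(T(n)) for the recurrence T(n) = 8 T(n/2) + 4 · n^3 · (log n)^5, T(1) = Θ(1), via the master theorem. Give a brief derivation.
T(n) = Θ(n^3 · (log n)^6)

Here log_2 8 = 3 and f(n) = 4 · n^3 · (log n)^5 = Θ(n^(log_2 8) · (log n)^5). This is the extended Case 2 of the master theorem (f matches the critical exponent up to log factors), giving T(n) = Θ(n^(log_2 8) · (log n)^(5+1)) = Θ(n^3 · (log n)^6).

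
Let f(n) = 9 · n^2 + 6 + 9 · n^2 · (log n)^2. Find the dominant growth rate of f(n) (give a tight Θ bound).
f(n) ∈ Θ(n^2 · (log n)^2)

Compare the terms by growth order. For large n, n^a · (log n)^b dominates n^a' · (log n)^b' iff a > a', or (a = a' and b > b'). Ranking the 3 terms shows the dominant one is 9 · n^2 · (log n)^2. Hence f(n) ∈ Θ(n^2 · (log n)^2).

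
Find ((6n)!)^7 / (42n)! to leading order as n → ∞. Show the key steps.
((6n)!)^7/(42n)! ~ ((2π·6n)^(6/2) / sqrt(7)) · 7^(−7·6n)  →  0

Write N = 6n. Stirling: N! ~ sqrt(2π N)(N/e)^N and (7N)! ~ sqrt(2π·7N)·(7N/e)^(7N).
  (N!)^7/(7N)! ~ (2π N)^(7/2) (N/e)^(7N) / [sqrt(2π·7N) (7N/e)^(7N)]
     = (2π N)^(7/2) / sqrt(2π·7N) · (N/(7N))^(7N)
     = (2π N)^((7−1)/2) / sqrt(7) · 7^(−7N).
Since 7^7 > 1, the factor 7^(−7N) decays exponentially, so the ratio → 0. Substituting N = 6n gives the stated form.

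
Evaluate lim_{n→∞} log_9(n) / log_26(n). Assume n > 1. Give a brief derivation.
lim = ln(26) / ln(9) = log_9(26)

Change of base: log_9(n) = ln n / ln 9 and log_26(n) = ln n / ln 26. The ratio is (ln n / ln 9) · (ln 26 / ln n) = ln 26 / ln 9, a constant independent of n. So the limit is ln 26 / ln 9 = log_9(26).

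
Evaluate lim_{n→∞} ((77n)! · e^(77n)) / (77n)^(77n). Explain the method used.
lim = ∞

Stirling: (77n)! ~ sqrt(2π·77n) · (77n/e)^(77n). Hence
  (77n)! · e^(77n) / (77n)^(77n) ~ sqrt(2π·77n) = sqrt(2π·77) · sqrt(n) → ∞.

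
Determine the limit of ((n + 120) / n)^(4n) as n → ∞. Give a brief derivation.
lim = e^480

Rewrite as (1 + 120/n)^(4n). By the standard limit (1 + x/n)^n → e^x, we have (1 + 120/n)^n → e^120, and raising to the 4th power gives e^480.
More precisely, ln[(1 + 120/n)^(4n)] = 4n · ln(1 + 120/n) = 4n · (120/n + O(1/n^2)) = 480 + O(1/n) → 480.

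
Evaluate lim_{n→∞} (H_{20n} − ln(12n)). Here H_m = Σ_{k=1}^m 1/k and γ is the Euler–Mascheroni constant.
lim = ln(5/3) + γ

By Euler-Maclaurin, H_m = ln m + γ + O(1/m). So
  H_{20n} − ln(12n) = ln(20n) + γ − ln(12n) + O(1/n)
                       = ln(20/12) + γ + O(1/n).
Hence the limit is ln(20/12) + γ (= ln(5/3)).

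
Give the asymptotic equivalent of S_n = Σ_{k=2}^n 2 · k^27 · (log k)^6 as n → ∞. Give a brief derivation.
S_n ~ n^28 · (log n)^6 / 14

By integral comparison, S_n = ∫_1^n 2 · x^27 · (log x)^6 dx + O(n^27 · (log n)^6). For the integral, the leading term of ∫_1^n x^27 (log x)^6 dx is n^28/28 · (log n)^6 (by repeated integration by parts; each step lowers the log-exponent and produces a relatively O(1/log n) correction). Hence S_n ~ n^28 · (log n)^6 / 14.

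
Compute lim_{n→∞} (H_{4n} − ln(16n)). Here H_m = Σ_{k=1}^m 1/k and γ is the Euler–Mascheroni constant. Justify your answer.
lim = −ln 4 + γ

By Euler-Maclaurin, H_m = ln m + γ + O(1/m). So
  H_{4n} − ln(16n) = ln(4n) + γ − ln(16n) + O(1/n)
                       = ln(4/16) + γ + O(1/n).
Hence the limit is ln(4/16) + γ (= −ln 4).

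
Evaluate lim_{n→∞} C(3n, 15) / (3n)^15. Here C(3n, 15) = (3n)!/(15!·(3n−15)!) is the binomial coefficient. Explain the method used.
lim = 1/15! = 1/1307674368000

With N = 3n → ∞: C(N, 15) / N^15 = [N(N−1)…(N−14)] / (15! · N^15) = (1/15!) · 1 · (1 − 1/(3n)) · … · (1 − 14/(3n)). Each factor → 1 as N → ∞, so the limit is 1/15! = 1/1307674368000.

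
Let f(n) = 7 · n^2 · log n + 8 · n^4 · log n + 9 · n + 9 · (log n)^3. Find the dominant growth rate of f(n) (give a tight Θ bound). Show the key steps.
f(n) ∈ Θ(n^4 · log n)

Compare the terms by growth order. For large n, n^a · (log n)^b dominates n^a' · (log n)^b' iff a > a', or (a = a' and b > b'). Ranking the 4 terms shows the dominant one is 8 · n^4 · log n. Hence f(n) ∈ Θ(n^4 · log n).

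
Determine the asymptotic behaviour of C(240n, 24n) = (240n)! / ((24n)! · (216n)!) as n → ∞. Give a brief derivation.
C(240n, 24n) ~ (10000000000/387420489)^(24n) · sqrt(5/(9π·24n))

Write N = 24n. Apply Stirling to each factorial:
  (10N)! ~ sqrt(2π·10N) · (10N/e)^(10N),
  N! ~ sqrt(2π N) · (N/e)^N,
  (9N)! ~ sqrt(2π·9N) · (9N/e)^(9N).
The exponential factors combine to (10N)^(10N) / (N^N · (9N)^(9N)) = 10^(10N)/9^(9N) = (10^10/9^9)^N = (10000000000/387420489)^N.
The square-root prefactors combine to sqrt(2π·10N) / (sqrt(2π N)·sqrt(2π·9N)) = sqrt(10 / (2π·9·N)) = sqrt(5/(9π·24n)).
Substituting N = 24n: C(240n, 24n) ~ (10000000000/387420489)^(24n) · sqrt(5/(9π·24n)).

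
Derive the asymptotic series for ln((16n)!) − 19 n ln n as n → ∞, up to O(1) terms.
ln((16n)!) − 19 n ln n = −3 n ln n + 16(ln 16 − 1) n + (1/2) ln(2π·16n) + O(1/n)

Stirling: ln((16n)!) = 16n ln(16n) − 16n + (1/2) ln(2π·16n) + O(1/n).
Expand 16n ln(16n) = 16n (ln n + ln 16) = 16n ln n + 16n ln 16.
Subtract 19n ln n: leading term is (16 − 19) n ln n = −3 n ln n. The next term is 16n ln 16 − 16n = 16(ln 16 − 1) n. Then the (1/2) ln(2π·16n) correction.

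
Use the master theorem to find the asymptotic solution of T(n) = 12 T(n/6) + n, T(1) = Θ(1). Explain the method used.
T(n) = Θ(n^(log_6 12))

Master theorem: compare f(n) = n to n^(log_6 12) where log_6 12 ≈ 1.387. Since 1 < log_6 12, we have f(n) = O(n^(log_6 12 − ε)) for some ε > 0 — Case 1. Hence T(n) = Θ(n^(log_6 12)).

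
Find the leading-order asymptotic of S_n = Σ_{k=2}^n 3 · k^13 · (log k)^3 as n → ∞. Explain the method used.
S_n ~ 3 · n^14 · (log n)^3 / 14

By integral comparison, S_n = ∫_1^n 3 · x^13 · (log x)^3 dx + O(n^13 · (log n)^3). For the integral, the leading term of ∫_1^n x^13 (log x)^3 dx is n^14/14 · (log n)^3 (by repeated integration by parts; each step lowers the log-exponent and produces a relatively O(1/log n) correction). Hence S_n ~ 3 · n^14 · (log n)^3 / 14.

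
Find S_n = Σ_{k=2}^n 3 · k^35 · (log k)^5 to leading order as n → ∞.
S_n ~ n^36 · (log n)^5 / 12

By integral comparison, S_n = ∫_1^n 3 · x^35 · (log x)^5 dx + O(n^35 · (log n)^5). For the integral, the leading term of ∫_1^n x^35 (log x)^5 dx is n^36/36 · (log n)^5 (by repeated integration by parts; each step lowers the log-exponent and produces a relatively O(1/log n) correction). Hence S_n ~ n^36 · (log n)^5 / 12.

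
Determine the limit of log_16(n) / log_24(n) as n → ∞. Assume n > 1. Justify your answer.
lim = ln(24) / ln(16) = log_16(24)

Change of base: log_16(n) = ln n / ln 16 and log_24(n) = ln n / ln 24. The ratio is (ln n / ln 16) · (ln 24 / ln n) = ln 24 / ln 16, a constant independent of n. So the limit is ln 24 / ln 16 = log_16(24).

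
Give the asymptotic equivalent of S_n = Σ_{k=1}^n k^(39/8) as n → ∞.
S_n ~ (8/47) · n^(47/8)

Integral comparison: Σ_{k=1}^n k^(39/8) = ∫_0^n x^(39/8) dx + O(n^(39/8)). The integral is n^(1 + 39/8) / (1 + 39/8) = n^((39+8)/8) / ((39+8)/8) = (8/47) · n^(47/8).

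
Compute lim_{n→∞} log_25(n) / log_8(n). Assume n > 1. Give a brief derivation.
lim = ln(8) / ln(25) = log_25(8)

Change of base: log_25(n) = ln n / ln 25 and log_8(n) = ln n / ln 8. The ratio is (ln n / ln 25) · (ln 8 / ln n) = ln 8 / ln 25, a constant independent of n. So the limit is ln 8 / ln 25 = log_25(8).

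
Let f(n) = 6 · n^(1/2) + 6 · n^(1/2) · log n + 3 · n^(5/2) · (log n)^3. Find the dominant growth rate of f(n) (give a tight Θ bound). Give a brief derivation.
f(n) ∈ Θ(n^(5/2) · (log n)^3)

Compare the terms by growth order. For large n, n^a · (log n)^b dominates n^a' · (log n)^b' iff a > a', or (a = a' and b > b'). Ranking the 3 terms shows the dominant one is 3 · n^(5/2) · (log n)^3. Hence f(n) ∈ Θ(n^(5/2) · (log n)^3).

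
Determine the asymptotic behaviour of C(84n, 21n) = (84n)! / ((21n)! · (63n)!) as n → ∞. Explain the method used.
C(84n, 21n) ~ (256/27)^(21n) · sqrt(2/(3π·21n))

Write N = 21n. Apply Stirling to each factorial:
  (4N)! ~ sqrt(2π·4N) · (4N/e)^(4N),
  N! ~ sqrt(2π N) · (N/e)^N,
  (3N)! ~ sqrt(2π·3N) · (3N/e)^(3N).
The exponential factors combine to (4N)^(4N) / (N^N · (3N)^(3N)) = 4^(4N)/3^(3N) = (4^4/3^3)^N = (256/27)^N.
The square-root prefactors combine to sqrt(2π·4N) / (sqrt(2π N)·sqrt(2π·3N)) = sqrt(4 / (2π·3·N)) = sqrt(2/(3π·21n)).
Substituting N = 21n: C(84n, 21n) ~ (256/27)^(21n) · sqrt(2/(3π·21n)).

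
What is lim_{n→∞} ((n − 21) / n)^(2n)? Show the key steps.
lim = e^(−42)

Rewrite as (1 − 21/n)^(2n). By the standard limit (1 + x/n)^n → e^x, we have (1 − 21/n)^n → e^(−21), and raising to the 2nd power gives e^(−42).
More precisely, ln[(1 − 21/n)^(2n)] = 2n · ln(1 − 21/n) = 2n · (-21/n + O(1/n^2)) = -42 + O(1/n) → -42.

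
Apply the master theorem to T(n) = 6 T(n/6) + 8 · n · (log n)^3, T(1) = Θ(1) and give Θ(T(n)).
T(n) = Θ(n · (log n)^4)

Here log_6 6 = 1 and f(n) = 8 · n · (log n)^3 = Θ(n^(log_6 6) · (log n)^3). This is the extended Case 2 of the master theorem (f matches the critical exponent up to log factors), giving T(n) = Θ(n^(log_6 6) · (log n)^(3+1)) = Θ(n · (log n)^4).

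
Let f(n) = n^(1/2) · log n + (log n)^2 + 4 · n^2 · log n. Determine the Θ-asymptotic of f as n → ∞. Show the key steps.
f(n) ∈ Θ(n^2 · log n)

Compare the terms by growth order. For large n, n^a · (log n)^b dominates n^a' · (log n)^b' iff a > a', or (a = a' and b > b'). Ranking the 3 terms shows the dominant one is 4 · n^2 · log n. Hence f(n) ∈ Θ(n^2 · log n).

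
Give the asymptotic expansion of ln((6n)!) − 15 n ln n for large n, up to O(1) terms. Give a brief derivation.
ln((6n)!) − 15 n ln n = −9 n ln n + 6(ln 6 − 1) n + (1/2) ln(2π·6n) + O(1/n)

Stirling: ln((6n)!) = 6n ln(6n) − 6n + (1/2) ln(2π·6n) + O(1/n).
Expand 6n ln(6n) = 6n (ln n + ln 6) = 6n ln n + 6n ln 6.
Subtract 15n ln n: leading term is (6 − 15) n ln n = −9 n ln n. The next term is 6n ln 6 − 6n = 6(ln 6 − 1) n. Then the (1/2) ln(2π·6n) correction.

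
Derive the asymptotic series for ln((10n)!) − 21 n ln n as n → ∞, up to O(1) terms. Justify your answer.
ln((10n)!) − 21 n ln n = −11 n ln n + 10(ln 10 − 1) n + (1/2) ln(2π·10n) + O(1/n)

Stirling: ln((10n)!) = 10n ln(10n) − 10n + (1/2) ln(2π·10n) + O(1/n).
Expand 10n ln(10n) = 10n (ln n + ln 10) = 10n ln n + 10n ln 10.
Subtract 21n ln n: leading term is (10 − 21) n ln n = −11 n ln n. The next term is 10n ln 10 − 10n = 10(ln 10 − 1) n. Then the (1/2) ln(2π·10n) correction.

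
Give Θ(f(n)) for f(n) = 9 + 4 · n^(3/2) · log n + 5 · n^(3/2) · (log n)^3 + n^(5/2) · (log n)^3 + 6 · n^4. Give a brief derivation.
f(n) ∈ Θ(n^4)

Compare the terms by growth order. For large n, n^a · (log n)^b dominates n^a' · (log n)^b' iff a > a', or (a = a' and b > b'). Ranking the 5 terms shows the dominant one is 6 · n^4. Hence f(n) ∈ Θ(n^4).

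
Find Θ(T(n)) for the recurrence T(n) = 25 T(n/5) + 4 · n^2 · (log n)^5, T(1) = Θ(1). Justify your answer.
T(n) = Θ(n^2 · (log n)^6)

Here log_5 25 = 2 and f(n) = 4 · n^2 · (log n)^5 = Θ(n^(log_5 25) · (log n)^5). This is the extended Case 2 of the master theorem (f matches the critical exponent up to log factors), giving T(n) = Θ(n^(log_5 25) · (log n)^(5+1)) = Θ(n^2 · (log n)^6).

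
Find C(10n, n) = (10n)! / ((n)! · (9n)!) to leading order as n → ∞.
C(10n, n) ~ (10000000000/387420489)^(n) · sqrt(5/(9π·n))

Write N = n. Apply Stirling to each factorial:
  (10N)! ~ sqrt(2π·10N) · (10N/e)^(10N),
  N! ~ sqrt(2π N) · (N/e)^N,
  (9N)! ~ sqrt(2π·9N) · (9N/e)^(9N).
The exponential factors combine to (10N)^(10N) / (N^N · (9N)^(9N)) = 10^(10N)/9^(9N) = (10^10/9^9)^N = (10000000000/387420489)^N.
The square-root prefactors combine to sqrt(2π·10N) / (sqrt(2π N)·sqrt(2π·9N)) = sqrt(10 / (2π·9·N)) = sqrt(5/(9π·n)).
Substituting N = n: C(10n, n) ~ (10000000000/387420489)^(n) · sqrt(5/(9π·n)).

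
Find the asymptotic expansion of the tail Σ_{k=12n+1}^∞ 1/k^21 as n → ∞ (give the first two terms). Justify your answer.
Σ_{k>12n} 1/k^21 = 1/(20 · (12n)^20) − 1/(2 · (12n)^21) + O(1/(12n)^22)

Compare to the integral: ∫_{12n}^∞ x^(−21) dx = [−x^(−20)/20]_{12n}^∞ = 1/((21−1)·(12n)^20). The Euler-Maclaurin correction adds −f(12n)/2 = −1/(2·(12n)^21). Euler-Maclaurin then gives
  Σ_{k>12n} 1/k^21 = ∫_{12n}^∞ dx/x^21 − 1/(2·(12n)^21) + O(1/(12n)^22).
(Equivalently this is ζ(21) − Σ_{k≤12n} 1/k^21.)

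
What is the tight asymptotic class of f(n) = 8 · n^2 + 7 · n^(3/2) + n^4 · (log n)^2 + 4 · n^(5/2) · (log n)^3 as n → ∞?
f(n) ∈ Θ(n^4 · (log n)^2)

Compare the terms by growth order. For large n, n^a · (log n)^b dominates n^a' · (log n)^b' iff a > a', or (a = a' and b > b'). Ranking the 4 terms shows the dominant one is n^4 · (log n)^2. Hence f(n) ∈ Θ(n^4 · (log n)^2).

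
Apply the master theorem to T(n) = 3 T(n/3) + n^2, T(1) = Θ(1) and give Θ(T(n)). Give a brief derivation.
T(n) = Θ(n^2)

log_3 3 ≈ 1.000. f(n) = n^2 dominates n^(log_3 3) since 2 > 1.000, and the regularity condition a·f(n/b) = 3·(n/3)^2 = (3/9)·n^2 ≤ c·f(n) holds with c = 3/9 ≈ 0.333 < 1. So this is Case 3: T(n) = Θ(f(n)) = Θ(n^2).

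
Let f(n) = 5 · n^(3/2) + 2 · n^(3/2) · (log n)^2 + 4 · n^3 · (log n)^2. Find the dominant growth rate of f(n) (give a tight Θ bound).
f(n) ∈ Θ(n^3 · (log n)^2)

Compare the terms by growth order. For large n, n^a · (log n)^b dominates n^a' · (log n)^b' iff a > a', or (a = a' and b > b'). Ranking the 3 terms shows the dominant one is 4 · n^3 · (log n)^2. Hence f(n) ∈ Θ(n^3 · (log n)^2).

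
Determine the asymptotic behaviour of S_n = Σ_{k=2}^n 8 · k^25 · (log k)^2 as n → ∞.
S_n ~ 4 · n^26 · (log n)^2 / 13

By integral comparison, S_n = ∫_1^n 8 · x^25 · (log x)^2 dx + O(n^25 · (log n)^2). For the integral, the leading term of ∫_1^n x^25 (log x)^2 dx is n^26/26 · (log n)^2 (by repeated integration by parts; each step lowers the log-exponent and produces a relatively O(1/log n) correction). Hence S_n ~ 4 · n^26 · (log n)^2 / 13.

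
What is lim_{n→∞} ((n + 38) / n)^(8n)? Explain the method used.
lim = e^304

Rewrite as (1 + 38/n)^(8n). By the standard limit (1 + x/n)^n → e^x, we have (1 + 38/n)^n → e^38, and raising to the 8th power gives e^304.
More precisely, ln[(1 + 38/n)^(8n)] = 8n · ln(1 + 38/n) = 8n · (38/n + O(1/n^2)) = 304 + O(1/n) → 304.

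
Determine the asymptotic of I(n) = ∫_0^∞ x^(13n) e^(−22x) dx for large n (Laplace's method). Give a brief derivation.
I(n) ~ (sqrt(2π·13n) / 22) · (13n/(22e))^(13n)

Write the integrand as exp(13n ln x − 22x) and set f(x) = 13n ln x − 22x. Then f'(x) = 13n/x − 22 = 0 at x* = 13n/22, and f''(x*) = −13n/x*^2 = −22^2/(13n). Laplace's method (interior maximum) gives
  I(n) ~ e^(f(x*)) · sqrt(2π / |f''(x*)|)
        = exp(13n ln(13n/22) − 13n) · sqrt(2π · 13n / 22^2)
        = (13n/22)^(13n) e^(−13n) · sqrt(2π·13n) / 22
        = (sqrt(2π·13n) / 22) · (13n/(22e))^(13n).
This matches Γ(13n+1)/22^(13n+1) with Stirling applied to Γ.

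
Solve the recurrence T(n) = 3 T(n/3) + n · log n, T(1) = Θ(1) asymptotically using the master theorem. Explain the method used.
T(n) = Θ(n · (log n)^2)

Here log_3 3 = 1 and f(n) = n · log n = Θ(n^(log_3 3) · (log n)^1). This is the extended Case 2 of the master theorem (f matches the critical exponent up to log factors), giving T(n) = Θ(n^(log_3 3) · (log n)^(1+1)) = Θ(n · (log n)^2).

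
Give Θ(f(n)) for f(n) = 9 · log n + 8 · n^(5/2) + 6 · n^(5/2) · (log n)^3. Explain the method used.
f(n) ∈ Θ(n^(5/2) · (log n)^3)

Compare the terms by growth order. For large n, n^a · (log n)^b dominates n^a' · (log n)^b' iff a > a', or (a = a' and b > b'). Ranking the 3 terms shows the dominant one is 6 · n^(5/2) · (log n)^3. Hence f(n) ∈ Θ(n^(5/2) · (log n)^3).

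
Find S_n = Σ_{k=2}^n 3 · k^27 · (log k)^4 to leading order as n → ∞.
S_n ~ 3 · n^28 · (log n)^4 / 28

By integral comparison, S_n = ∫_1^n 3 · x^27 · (log x)^4 dx + O(n^27 · (log n)^4). For the integral, the leading term of ∫_1^n x^27 (log x)^4 dx is n^28/28 · (log n)^4 (by repeated integration by parts; each step lowers the log-exponent and produces a relatively O(1/log n) correction). Hence S_n ~ 3 · n^28 · (log n)^4 / 28.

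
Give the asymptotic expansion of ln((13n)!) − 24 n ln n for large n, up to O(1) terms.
ln((13n)!) − 24 n ln n = −11 n ln n + 13(ln 13 − 1) n + (1/2) ln(2π·13n) + O(1/n)

Stirling: ln((13n)!) = 13n ln(13n) − 13n + (1/2) ln(2π·13n) + O(1/n).
Expand 13n ln(13n) = 13n (ln n + ln 13) = 13n ln n + 13n ln 13.
Subtract 24n ln n: leading term is (13 − 24) n ln n = −11 n ln n. The next term is 13n ln 13 − 13n = 13(ln 13 − 1) n. Then the (1/2) ln(2π·13n) correction.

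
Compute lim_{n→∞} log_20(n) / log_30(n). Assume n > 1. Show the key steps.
lim = ln(30) / ln(20) = log_20(30)

Change of base: log_20(n) = ln n / ln 20 and log_30(n) = ln n / ln 30. The ratio is (ln n / ln 20) · (ln 30 / ln n) = ln 30 / ln 20, a constant independent of n. So the limit is ln 30 / ln 20 = log_20(30).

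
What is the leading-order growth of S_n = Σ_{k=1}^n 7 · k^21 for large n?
S_n ~ 7 · n^22 / 22

By integral comparison (Euler-Maclaurin), Σ_{k=1}^n 7 · k^21 = 7 · ∫_0^n x^21 dx + O(n^21) = 7 · n^22/22 + O(n^21). (Equivalently, Faulhaber's formula gives the same leading term.)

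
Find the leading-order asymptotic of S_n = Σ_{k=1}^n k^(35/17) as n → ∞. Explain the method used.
S_n ~ (17/52) · n^(52/17)

Integral comparison: Σ_{k=1}^n k^(35/17) = ∫_0^n x^(35/17) dx + O(n^(35/17)). The integral is n^(1 + 35/17) / (1 + 35/17) = n^((35+17)/17) / ((35+17)/17) = (17/52) · n^(52/17).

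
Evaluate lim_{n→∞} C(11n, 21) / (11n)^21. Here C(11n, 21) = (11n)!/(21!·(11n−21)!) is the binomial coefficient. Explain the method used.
lim = 1/21! = 1/51090942171709440000

With N = 11n → ∞: C(N, 21) / N^21 = [N(N−1)…(N−20)] / (21! · N^21) = (1/21!) · 1 · (1 − 1/(11n)) · … · (1 − 20/(11n)). Each factor → 1 as N → ∞, so the limit is 1/21! = 1/51090942171709440000.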